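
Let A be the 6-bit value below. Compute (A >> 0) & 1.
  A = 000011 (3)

Bit 0 is the 1st from the right.
  000011
       ^
That bit is 1.

Answer: 1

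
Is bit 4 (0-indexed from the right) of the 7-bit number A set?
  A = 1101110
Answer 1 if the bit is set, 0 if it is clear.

Bit 4 is the 5th from the right.
  1101110
    ^
That bit is 0.

Answer: 0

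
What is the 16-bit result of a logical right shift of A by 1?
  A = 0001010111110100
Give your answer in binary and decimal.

Logical shift right by 1: drop the bottom 1 bit(s), prepend 1 zero(s) on the left.
  0001010111110100  ->  keep [000101011111010], discard [0], prepend 0
= 0000101011111010

Answer: 0000101011111010 (2810)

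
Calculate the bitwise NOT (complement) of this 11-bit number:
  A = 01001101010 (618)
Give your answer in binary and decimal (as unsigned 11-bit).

Flip each bit (0->1, 1->0):
  01001101010
  10110010101

Answer: 10110010101 (1429)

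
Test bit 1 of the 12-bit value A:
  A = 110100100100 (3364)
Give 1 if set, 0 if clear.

Bit 1 is the 2nd from the right.
  110100100100
            ^
That bit is 0.

Answer: 0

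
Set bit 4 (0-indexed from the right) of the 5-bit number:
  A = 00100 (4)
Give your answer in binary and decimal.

Mask = 1 << 4 = 10000
Bit 4 of A is 0, so OR-ing with the mask flips it to 1.
  00100
| 10000
-------
  10100

Answer: 10100 (20)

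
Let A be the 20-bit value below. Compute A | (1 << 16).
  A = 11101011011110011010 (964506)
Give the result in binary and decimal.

Mask = 1 << 16 = 00010000000000000000
Bit 16 of A is 0, so OR-ing with the mask flips it to 1.
  11101011011110011010
| 00010000000000000000
----------------------
  11111011011110011010

Answer: 11111011011110011010 (1030042)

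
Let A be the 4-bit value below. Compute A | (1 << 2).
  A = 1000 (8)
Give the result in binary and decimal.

Mask = 1 << 2 = 0100
Bit 2 of A is 0, so OR-ing with the mask flips it to 1.
  1000
| 0100
------
  1100

Answer: 1100 (12)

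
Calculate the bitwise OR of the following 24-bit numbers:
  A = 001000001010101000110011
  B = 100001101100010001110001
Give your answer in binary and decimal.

Apply | to each column (1 where either bit is 1):
  001000001010101000110011
| 100001101100010001110001
--------------------------
  101001101110111001110011

Answer: 101001101110111001110011 (10940019)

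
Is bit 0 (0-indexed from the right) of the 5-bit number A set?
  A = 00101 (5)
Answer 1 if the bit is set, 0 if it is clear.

Bit 0 is the 1st from the right.
  00101
      ^
That bit is 1.

Answer: 1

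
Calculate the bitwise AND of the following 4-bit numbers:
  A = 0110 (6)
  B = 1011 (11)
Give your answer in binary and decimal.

Apply & to each column (1 only where both bits are 1):
  0110
& 1011
------
  0010

Answer: 0010 (2)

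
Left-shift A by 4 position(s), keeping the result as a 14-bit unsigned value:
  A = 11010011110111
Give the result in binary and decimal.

Shift left by 4: drop the top 4 bit(s), append 4 zero(s) on the right.
  11010011110111  ->  discard [1101], keep [0011110111], append 0000
= 00111101110000

Answer: 00111101110000 (3952)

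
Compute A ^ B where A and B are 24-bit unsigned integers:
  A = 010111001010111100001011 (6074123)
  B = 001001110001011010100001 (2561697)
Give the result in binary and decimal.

Apply ^ to each column (1 where bits differ):
  010111001010111100001011
^ 001001110001011010100001
--------------------------
  011110111011100110101010

Answer: 011110111011100110101010 (8108458)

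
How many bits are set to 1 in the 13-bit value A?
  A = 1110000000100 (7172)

1110000000100
1-bits at positions (from bit 0 = LSB): 2, 10, 11, 12
Count = 4

Answer: 4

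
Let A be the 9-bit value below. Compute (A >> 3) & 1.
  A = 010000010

Bit 3 is the 4th from the right.
  010000010
       ^
That bit is 0.

Answer: 0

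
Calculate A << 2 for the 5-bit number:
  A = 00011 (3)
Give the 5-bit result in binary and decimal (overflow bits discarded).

Shift left by 2: drop the top 2 bit(s), append 2 zero(s) on the right.
  00011  ->  discard [00], keep [011], append 00
= 01100

Answer: 01100 (12)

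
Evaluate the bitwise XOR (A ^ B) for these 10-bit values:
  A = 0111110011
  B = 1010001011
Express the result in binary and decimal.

Apply ^ to each column (1 where bits differ):
  0111110011
^ 1010001011
------------
  1101111000

Answer: 1101111000 (888)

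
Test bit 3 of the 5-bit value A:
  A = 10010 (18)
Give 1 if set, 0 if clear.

Bit 3 is the 4th from the right.
  10010
   ^
That bit is 0.

Answer: 0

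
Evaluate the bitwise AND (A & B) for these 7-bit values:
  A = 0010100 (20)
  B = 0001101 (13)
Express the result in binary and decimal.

Apply & to each column (1 only where both bits are 1):
  0010100
& 0001101
---------
  0000100

Answer: 0000100 (4)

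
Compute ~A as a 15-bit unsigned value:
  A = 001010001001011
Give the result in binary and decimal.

Flip each bit (0->1, 1->0):
  001010001001011
  110101110110100

Answer: 110101110110100 (27572)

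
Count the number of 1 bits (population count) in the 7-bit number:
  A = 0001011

0001011
1-bits at positions (from bit 0 = LSB): 0, 1, 3
Count = 3

Answer: 3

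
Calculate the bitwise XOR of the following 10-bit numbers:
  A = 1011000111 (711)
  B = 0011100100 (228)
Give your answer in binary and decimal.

Apply ^ to each column (1 where bits differ):
  1011000111
^ 0011100100
------------
  1000100011

Answer: 1000100011 (547)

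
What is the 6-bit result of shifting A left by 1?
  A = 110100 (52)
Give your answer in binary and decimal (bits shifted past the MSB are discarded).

Shift left by 1: drop the top 1 bit(s), append 1 zero(s) on the right.
  110100  ->  discard [1], keep [10100], append 0
= 101000

Answer: 101000 (40)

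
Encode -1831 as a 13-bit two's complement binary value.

1. Binary of +1831:  0011100100111
2. Invert bits:     1100011011000
3. Add 1:           1100011011001

Answer: 1100011011001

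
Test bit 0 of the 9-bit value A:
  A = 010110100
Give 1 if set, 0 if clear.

Bit 0 is the 1st from the right.
  010110100
          ^
That bit is 0.

Answer: 0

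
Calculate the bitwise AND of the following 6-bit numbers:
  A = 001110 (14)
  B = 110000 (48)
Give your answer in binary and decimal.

Apply & to each column (1 only where both bits are 1):
  001110
& 110000
--------
  000000

Answer: 000000 (0)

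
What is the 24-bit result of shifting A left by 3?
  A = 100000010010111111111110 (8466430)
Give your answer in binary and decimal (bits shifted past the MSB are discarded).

Shift left by 3: drop the top 3 bit(s), append 3 zero(s) on the right.
  100000010010111111111110  ->  discard [100], keep [000010010111111111110], append 000
= 000010010111111111110000

Answer: 000010010111111111110000 (622576)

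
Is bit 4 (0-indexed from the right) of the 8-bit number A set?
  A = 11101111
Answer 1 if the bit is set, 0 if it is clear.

Bit 4 is the 5th from the right.
  11101111
     ^
That bit is 0.

Answer: 0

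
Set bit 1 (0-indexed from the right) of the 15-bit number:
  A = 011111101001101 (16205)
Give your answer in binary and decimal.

Mask = 1 << 1 = 000000000000010
Bit 1 of A is 0, so OR-ing with the mask flips it to 1.
  011111101001101
| 000000000000010
-----------------
  011111101001111

Answer: 011111101001111 (16207)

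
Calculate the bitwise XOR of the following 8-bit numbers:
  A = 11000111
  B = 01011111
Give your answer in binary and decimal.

Apply ^ to each column (1 where bits differ):
  11000111
^ 01011111
----------
  10011000

Answer: 10011000 (152)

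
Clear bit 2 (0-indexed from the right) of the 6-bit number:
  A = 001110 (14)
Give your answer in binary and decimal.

Mask = ~(1 << 2) = 111011
Bit 2 of A is 1, so AND-ing with the mask clears it to 0.
  001110
& 111011
--------
  001010

Answer: 001010 (10)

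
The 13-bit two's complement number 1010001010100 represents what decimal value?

MSB is 1, so the value is negative. Find the magnitude:
1. Invert bits:  0101110101011
2. Add 1:        0101110101100  = 2988
3. Apply sign:   -2988

Answer: -2988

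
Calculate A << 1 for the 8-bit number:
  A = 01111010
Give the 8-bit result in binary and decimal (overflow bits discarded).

Shift left by 1: drop the top 1 bit(s), append 1 zero(s) on the right.
  01111010  ->  discard [0], keep [1111010], append 0
= 11110100

Answer: 11110100 (244)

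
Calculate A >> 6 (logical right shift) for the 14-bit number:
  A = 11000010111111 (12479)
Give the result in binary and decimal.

Logical shift right by 6: drop the bottom 6 bit(s), prepend 6 zero(s) on the left.
  11000010111111  ->  keep [11000010], discard [111111], prepend 000000
= 00000011000010

Answer: 00000011000010 (194)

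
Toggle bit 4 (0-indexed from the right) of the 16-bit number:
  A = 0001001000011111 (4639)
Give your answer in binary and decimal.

Mask = 1 << 4 = 0000000000010000
Bit 4 of A is 1; XOR with the mask flips it to 0.
  0001001000011111
^ 0000000000010000
------------------
  0001001000001111

Answer: 0001001000001111 (4623)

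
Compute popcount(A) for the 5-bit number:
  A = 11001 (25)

11001
1-bits at positions (from bit 0 = LSB): 0, 3, 4
Count = 3

Answer: 3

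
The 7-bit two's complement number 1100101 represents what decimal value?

MSB is 1, so the value is negative. Find the magnitude:
1. Invert bits:  0011010
2. Add 1:        0011011  = 27
3. Apply sign:   -27

Answer: -27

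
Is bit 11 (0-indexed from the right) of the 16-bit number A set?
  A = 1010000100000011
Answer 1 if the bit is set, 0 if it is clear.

Bit 11 is the 12th from the right.
  1010000100000011
      ^
That bit is 0.

Answer: 0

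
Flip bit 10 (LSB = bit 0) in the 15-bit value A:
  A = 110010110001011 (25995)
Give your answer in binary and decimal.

Mask = 1 << 10 = 000010000000000
Bit 10 of A is 1; XOR with the mask flips it to 0.
  110010110001011
^ 000010000000000
-----------------
  110000110001011

Answer: 110000110001011 (24971)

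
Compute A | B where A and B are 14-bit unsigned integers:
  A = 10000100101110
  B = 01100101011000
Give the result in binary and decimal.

Apply | to each column (1 where either bit is 1):
  10000100101110
| 01100101011000
----------------
  11100101111110

Answer: 11100101111110 (14718)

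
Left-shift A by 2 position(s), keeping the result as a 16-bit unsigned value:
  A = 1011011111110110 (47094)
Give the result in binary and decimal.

Shift left by 2: drop the top 2 bit(s), append 2 zero(s) on the right.
  1011011111110110  ->  discard [10], keep [11011111110110], append 00
= 1101111111011000

Answer: 1101111111011000 (57304)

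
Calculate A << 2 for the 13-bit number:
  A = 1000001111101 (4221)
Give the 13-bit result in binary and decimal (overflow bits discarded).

Shift left by 2: drop the top 2 bit(s), append 2 zero(s) on the right.
  1000001111101  ->  discard [10], keep [00001111101], append 00
= 0000111110100

Answer: 0000111110100 (500)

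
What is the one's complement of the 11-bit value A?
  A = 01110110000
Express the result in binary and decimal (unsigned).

Flip each bit (0->1, 1->0):
  01110110000
  10001001111

Answer: 10001001111 (1103)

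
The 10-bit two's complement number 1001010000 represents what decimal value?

MSB is 1, so the value is negative. Find the magnitude:
1. Invert bits:  0110101111
2. Add 1:        0110110000  = 432
3. Apply sign:   -432

Answer: -432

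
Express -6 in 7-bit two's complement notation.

1. Binary of +6:  0000110
2. Invert bits:     1111001
3. Add 1:           1111010

Answer: 1111010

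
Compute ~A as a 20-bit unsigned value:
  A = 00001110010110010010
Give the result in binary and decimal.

Flip each bit (0->1, 1->0):
  00001110010110010010
  11110001101001101101

Answer: 11110001101001101101 (989805)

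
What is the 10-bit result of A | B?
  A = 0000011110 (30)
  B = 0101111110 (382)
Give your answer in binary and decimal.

Apply | to each column (1 where either bit is 1):
  0000011110
| 0101111110
------------
  0101111110

Answer: 0101111110 (382)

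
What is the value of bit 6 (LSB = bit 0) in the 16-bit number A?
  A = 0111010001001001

Bit 6 is the 7th from the right.
  0111010001001001
           ^
That bit is 1.

Answer: 1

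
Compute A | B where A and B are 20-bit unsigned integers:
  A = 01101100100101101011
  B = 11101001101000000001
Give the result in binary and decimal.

Apply | to each column (1 where either bit is 1):
  01101100100101101011
| 11101001101000000001
----------------------
  11101101101101101011

Answer: 11101101101101101011 (973675)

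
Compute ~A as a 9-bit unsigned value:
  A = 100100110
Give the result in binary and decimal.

Flip each bit (0->1, 1->0):
  100100110
  011011001

Answer: 011011001 (217)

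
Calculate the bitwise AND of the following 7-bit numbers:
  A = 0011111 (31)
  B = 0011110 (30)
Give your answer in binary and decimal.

Apply & to each column (1 only where both bits are 1):
  0011111
& 0011110
---------
  0011110

Answer: 0011110 (30)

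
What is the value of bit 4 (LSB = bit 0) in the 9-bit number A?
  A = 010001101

Bit 4 is the 5th from the right.
  010001101
      ^
That bit is 0.

Answer: 0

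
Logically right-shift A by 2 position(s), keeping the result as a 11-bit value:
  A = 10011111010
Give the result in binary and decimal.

Logical shift right by 2: drop the bottom 2 bit(s), prepend 2 zero(s) on the left.
  10011111010  ->  keep [100111110], discard [10], prepend 00
= 00100111110

Answer: 00100111110 (318)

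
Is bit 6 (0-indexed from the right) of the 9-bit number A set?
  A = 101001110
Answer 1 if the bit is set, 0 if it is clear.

Bit 6 is the 7th from the right.
  101001110
    ^
That bit is 1.

Answer: 1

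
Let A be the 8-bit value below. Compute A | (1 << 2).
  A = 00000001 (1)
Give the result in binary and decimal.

Mask = 1 << 2 = 00000100
Bit 2 of A is 0, so OR-ing with the mask flips it to 1.
  00000001
| 00000100
----------
  00000101

Answer: 00000101 (5)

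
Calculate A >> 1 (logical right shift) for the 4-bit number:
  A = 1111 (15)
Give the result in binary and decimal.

Logical shift right by 1: drop the bottom 1 bit(s), prepend 1 zero(s) on the left.
  1111  ->  keep [111], discard [1], prepend 0
= 0111

Answer: 0111 (7)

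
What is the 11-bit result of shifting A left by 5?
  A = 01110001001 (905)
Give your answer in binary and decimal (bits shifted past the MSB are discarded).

Shift left by 5: drop the top 5 bit(s), append 5 zero(s) on the right.
  01110001001  ->  discard [01110], keep [001001], append 00000
= 00100100000

Answer: 00100100000 (288)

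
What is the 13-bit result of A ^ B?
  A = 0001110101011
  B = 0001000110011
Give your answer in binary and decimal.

Apply ^ to each column (1 where bits differ):
  0001110101011
^ 0001000110011
---------------
  0000110011000

Answer: 0000110011000 (408)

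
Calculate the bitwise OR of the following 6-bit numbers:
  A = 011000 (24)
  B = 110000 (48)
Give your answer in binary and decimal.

Apply | to each column (1 where either bit is 1):
  011000
| 110000
--------
  111000

Answer: 111000 (56)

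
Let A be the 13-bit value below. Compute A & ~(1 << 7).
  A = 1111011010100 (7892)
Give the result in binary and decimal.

Mask = ~(1 << 7) = 1111101111111
Bit 7 of A is 1, so AND-ing with the mask clears it to 0.
  1111011010100
& 1111101111111
---------------
  1111001010100

Answer: 1111001010100 (7764)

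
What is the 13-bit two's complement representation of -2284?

1. Binary of +2284:  0100011101100
2. Invert bits:     1011100010011
3. Add 1:           1011100010100

Answer: 1011100010100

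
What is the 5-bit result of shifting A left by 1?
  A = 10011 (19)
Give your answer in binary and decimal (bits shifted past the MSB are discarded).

Shift left by 1: drop the top 1 bit(s), append 1 zero(s) on the right.
  10011  ->  discard [1], keep [0011], append 0
= 00110

Answer: 00110 (6)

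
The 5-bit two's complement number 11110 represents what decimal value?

MSB is 1, so the value is negative. Find the magnitude:
1. Invert bits:  00001
2. Add 1:        00010  = 2
3. Apply sign:   -2

Answer: -2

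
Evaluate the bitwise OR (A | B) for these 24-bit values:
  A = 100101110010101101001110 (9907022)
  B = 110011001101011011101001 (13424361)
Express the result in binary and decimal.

Apply | to each column (1 where either bit is 1):
  100101110010101101001110
| 110011001101011011101001
--------------------------
  110111111111111111101111

Answer: 110111111111111111101111 (14680047)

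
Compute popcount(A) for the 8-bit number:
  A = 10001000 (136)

10001000
1-bits at positions (from bit 0 = LSB): 3, 7
Count = 2

Answer: 2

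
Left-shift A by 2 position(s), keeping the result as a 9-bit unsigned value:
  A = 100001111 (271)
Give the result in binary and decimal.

Shift left by 2: drop the top 2 bit(s), append 2 zero(s) on the right.
  100001111  ->  discard [10], keep [0001111], append 00
= 000111100

Answer: 000111100 (60)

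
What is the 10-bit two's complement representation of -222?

1. Binary of +222:  0011011110
2. Invert bits:     1100100001
3. Add 1:           1100100010

Answer: 1100100010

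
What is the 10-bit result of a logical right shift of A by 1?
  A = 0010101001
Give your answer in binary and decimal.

Logical shift right by 1: drop the bottom 1 bit(s), prepend 1 zero(s) on the left.
  0010101001  ->  keep [001010100], discard [1], prepend 0
= 0001010100

Answer: 0001010100 (84)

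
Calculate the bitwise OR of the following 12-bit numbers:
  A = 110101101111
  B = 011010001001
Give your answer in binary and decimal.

Apply | to each column (1 where either bit is 1):
  110101101111
| 011010001001
--------------
  111111101111

Answer: 111111101111 (4079)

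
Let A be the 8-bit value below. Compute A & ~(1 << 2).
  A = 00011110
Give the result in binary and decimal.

Mask = ~(1 << 2) = 11111011
Bit 2 of A is 1, so AND-ing with the mask clears it to 0.
  00011110
& 11111011
----------
  00011010

Answer: 00011010 (26)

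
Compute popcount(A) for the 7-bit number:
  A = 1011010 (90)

1011010
1-bits at positions (from bit 0 = LSB): 1, 3, 4, 6
Count = 4

Answer: 4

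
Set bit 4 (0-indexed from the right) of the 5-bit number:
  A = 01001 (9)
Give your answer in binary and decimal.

Mask = 1 << 4 = 10000
Bit 4 of A is 0, so OR-ing with the mask flips it to 1.
  01001
| 10000
-------
  11001

Answer: 11001 (25)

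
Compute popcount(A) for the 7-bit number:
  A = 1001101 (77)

1001101
1-bits at positions (from bit 0 = LSB): 0, 2, 3, 6
Count = 4

Answer: 4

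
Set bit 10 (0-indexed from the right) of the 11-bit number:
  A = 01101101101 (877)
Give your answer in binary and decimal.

Mask = 1 << 10 = 10000000000
Bit 10 of A is 0, so OR-ing with the mask flips it to 1.
  01101101101
| 10000000000
-------------
  11101101101

Answer: 11101101101 (1901)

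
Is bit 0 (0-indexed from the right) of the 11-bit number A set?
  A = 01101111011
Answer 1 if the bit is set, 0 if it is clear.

Bit 0 is the 1st from the right.
  01101111011
            ^
That bit is 1.

Answer: 1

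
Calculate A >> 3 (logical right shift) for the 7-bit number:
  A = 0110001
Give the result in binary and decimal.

Logical shift right by 3: drop the bottom 3 bit(s), prepend 3 zero(s) on the left.
  0110001  ->  keep [0110], discard [001], prepend 000
= 0000110

Answer: 0000110 (6)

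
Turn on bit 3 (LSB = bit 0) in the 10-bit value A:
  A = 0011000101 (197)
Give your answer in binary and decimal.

Mask = 1 << 3 = 0000001000
Bit 3 of A is 0, so OR-ing with the mask flips it to 1.
  0011000101
| 0000001000
------------
  0011001101

Answer: 0011001101 (205)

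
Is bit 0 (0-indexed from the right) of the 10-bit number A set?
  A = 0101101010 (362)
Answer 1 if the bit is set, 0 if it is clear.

Bit 0 is the 1st from the right.
  0101101010
           ^
That bit is 0.

Answer: 0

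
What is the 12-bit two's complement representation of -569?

1. Binary of +569:  001000111001
2. Invert bits:     110111000110
3. Add 1:           110111000111

Answer: 110111000111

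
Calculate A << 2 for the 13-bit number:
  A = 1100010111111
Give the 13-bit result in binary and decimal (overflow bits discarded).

Shift left by 2: drop the top 2 bit(s), append 2 zero(s) on the right.
  1100010111111  ->  discard [11], keep [00010111111], append 00
= 0001011111100

Answer: 0001011111100 (764)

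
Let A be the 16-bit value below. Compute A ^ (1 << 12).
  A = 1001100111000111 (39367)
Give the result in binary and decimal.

Mask = 1 << 12 = 0001000000000000
Bit 12 of A is 1; XOR with the mask flips it to 0.
  1001100111000111
^ 0001000000000000
------------------
  1000100111000111

Answer: 1000100111000111 (35271)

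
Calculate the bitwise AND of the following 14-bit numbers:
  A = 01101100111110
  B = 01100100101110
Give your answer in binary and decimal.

Apply & to each column (1 only where both bits are 1):
  01101100111110
& 01100100101110
----------------
  01100100101110

Answer: 01100100101110 (6446)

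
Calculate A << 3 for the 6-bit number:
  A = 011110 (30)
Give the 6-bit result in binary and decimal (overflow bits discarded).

Shift left by 3: drop the top 3 bit(s), append 3 zero(s) on the right.
  011110  ->  discard [011], keep [110], append 000
= 110000

Answer: 110000 (48)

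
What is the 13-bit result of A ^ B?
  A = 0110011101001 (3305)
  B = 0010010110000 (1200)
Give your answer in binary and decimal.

Apply ^ to each column (1 where bits differ):
  0110011101001
^ 0010010110000
---------------
  0100001011001

Answer: 0100001011001 (2137)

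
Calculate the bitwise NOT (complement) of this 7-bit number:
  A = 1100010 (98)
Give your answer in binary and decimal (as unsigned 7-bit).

Flip each bit (0->1, 1->0):
  1100010
  0011101

Answer: 0011101 (29)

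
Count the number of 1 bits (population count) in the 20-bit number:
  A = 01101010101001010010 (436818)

01101010101001010010
1-bits at positions (from bit 0 = LSB): 1, 4, 6, 9, 11, 13, 15, 17, 18
Count = 9

Answer: 9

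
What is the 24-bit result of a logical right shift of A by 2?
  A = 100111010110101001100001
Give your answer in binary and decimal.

Logical shift right by 2: drop the bottom 2 bit(s), prepend 2 zero(s) on the left.
  100111010110101001100001  ->  keep [1001110101101010011000], discard [01], prepend 00
= 001001110101101010011000

Answer: 001001110101101010011000 (2579096)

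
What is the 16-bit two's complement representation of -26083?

1. Binary of +26083:  0110010111100011
2. Invert bits:     1001101000011100
3. Add 1:           1001101000011101

Answer: 1001101000011101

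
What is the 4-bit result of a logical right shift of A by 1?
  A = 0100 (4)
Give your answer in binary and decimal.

Logical shift right by 1: drop the bottom 1 bit(s), prepend 1 zero(s) on the left.
  0100  ->  keep [010], discard [0], prepend 0
= 0010

Answer: 0010 (2)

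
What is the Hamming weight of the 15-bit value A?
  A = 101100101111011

101100101111011
1-bits at positions (from bit 0 = LSB): 0, 1, 3, 4, 5, 6, 8, 11, 12, 14
Count = 10

Answer: 10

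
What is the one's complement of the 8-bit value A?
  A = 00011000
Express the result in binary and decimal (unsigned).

Flip each bit (0->1, 1->0):
  00011000
  11100111

Answer: 11100111 (231)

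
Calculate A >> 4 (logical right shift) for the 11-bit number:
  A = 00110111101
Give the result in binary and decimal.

Logical shift right by 4: drop the bottom 4 bit(s), prepend 4 zero(s) on the left.
  00110111101  ->  keep [0011011], discard [1101], prepend 0000
= 00000011011

Answer: 00000011011 (27)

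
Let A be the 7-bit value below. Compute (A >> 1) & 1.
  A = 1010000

Bit 1 is the 2nd from the right.
  1010000
       ^
That bit is 0.

Answer: 0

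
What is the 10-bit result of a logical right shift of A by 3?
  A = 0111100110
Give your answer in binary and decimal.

Logical shift right by 3: drop the bottom 3 bit(s), prepend 3 zero(s) on the left.
  0111100110  ->  keep [0111100], discard [110], prepend 000
= 0000111100

Answer: 0000111100 (60)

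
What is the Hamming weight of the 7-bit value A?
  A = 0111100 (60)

0111100
1-bits at positions (from bit 0 = LSB): 2, 3, 4, 5
Count = 4

Answer: 4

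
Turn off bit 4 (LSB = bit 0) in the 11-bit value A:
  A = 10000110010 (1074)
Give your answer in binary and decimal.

Mask = ~(1 << 4) = 11111101111
Bit 4 of A is 1, so AND-ing with the mask clears it to 0.
  10000110010
& 11111101111
-------------
  10000100010

Answer: 10000100010 (1058)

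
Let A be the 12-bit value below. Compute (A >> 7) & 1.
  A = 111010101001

Bit 7 is the 8th from the right.
  111010101001
      ^
That bit is 1.

Answer: 1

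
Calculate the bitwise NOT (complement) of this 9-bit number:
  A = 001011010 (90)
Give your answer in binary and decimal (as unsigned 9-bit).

Flip each bit (0->1, 1->0):
  001011010
  110100101

Answer: 110100101 (421)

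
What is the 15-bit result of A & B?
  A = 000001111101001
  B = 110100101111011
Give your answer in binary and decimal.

Apply & to each column (1 only where both bits are 1):
  000001111101001
& 110100101111011
-----------------
  000000101101001

Answer: 000000101101001 (361)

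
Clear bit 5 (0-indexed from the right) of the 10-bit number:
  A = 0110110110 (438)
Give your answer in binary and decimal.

Mask = ~(1 << 5) = 1111011111
Bit 5 of A is 1, so AND-ing with the mask clears it to 0.
  0110110110
& 1111011111
------------
  0110010110

Answer: 0110010110 (406)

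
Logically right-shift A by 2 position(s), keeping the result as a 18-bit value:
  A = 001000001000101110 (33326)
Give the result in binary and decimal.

Logical shift right by 2: drop the bottom 2 bit(s), prepend 2 zero(s) on the left.
  001000001000101110  ->  keep [0010000010001011], discard [10], prepend 00
= 000010000010001011

Answer: 000010000010001011 (8331)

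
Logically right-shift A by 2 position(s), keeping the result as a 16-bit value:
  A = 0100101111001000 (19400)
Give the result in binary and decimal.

Logical shift right by 2: drop the bottom 2 bit(s), prepend 2 zero(s) on the left.
  0100101111001000  ->  keep [01001011110010], discard [00], prepend 00
= 0001001011110010

Answer: 0001001011110010 (4850)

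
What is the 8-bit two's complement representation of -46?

1. Binary of +46:  00101110
2. Invert bits:     11010001
3. Add 1:           11010010

Answer: 11010010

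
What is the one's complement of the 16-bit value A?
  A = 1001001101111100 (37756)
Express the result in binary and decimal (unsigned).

Flip each bit (0->1, 1->0):
  1001001101111100
  0110110010000011

Answer: 0110110010000011 (27779)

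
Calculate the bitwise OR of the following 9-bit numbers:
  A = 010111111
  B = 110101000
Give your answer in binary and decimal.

Apply | to each column (1 where either bit is 1):
  010111111
| 110101000
-----------
  110111111

Answer: 110111111 (447)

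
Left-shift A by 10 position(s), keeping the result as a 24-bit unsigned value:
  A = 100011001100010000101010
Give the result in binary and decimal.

Shift left by 10: drop the top 10 bit(s), append 10 zero(s) on the right.
  100011001100010000101010  ->  discard [1000110011], keep [00010000101010], append 0000000000
= 000100001010100000000000

Answer: 000100001010100000000000 (1091584)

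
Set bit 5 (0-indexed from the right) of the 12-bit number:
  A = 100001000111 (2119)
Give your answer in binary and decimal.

Mask = 1 << 5 = 000000100000
Bit 5 of A is 0, so OR-ing with the mask flips it to 1.
  100001000111
| 000000100000
--------------
  100001100111

Answer: 100001100111 (2151)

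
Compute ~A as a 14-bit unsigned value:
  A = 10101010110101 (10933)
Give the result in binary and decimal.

Flip each bit (0->1, 1->0):
  10101010110101
  01010101001010

Answer: 01010101001010 (5450)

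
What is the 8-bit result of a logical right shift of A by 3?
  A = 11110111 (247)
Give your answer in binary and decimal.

Logical shift right by 3: drop the bottom 3 bit(s), prepend 3 zero(s) on the left.
  11110111  ->  keep [11110], discard [111], prepend 000
= 00011110

Answer: 00011110 (30)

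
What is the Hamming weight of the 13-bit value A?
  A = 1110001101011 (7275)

1110001101011
1-bits at positions (from bit 0 = LSB): 0, 1, 3, 5, 6, 10, 11, 12
Count = 8

Answer: 8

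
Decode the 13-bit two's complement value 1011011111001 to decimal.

MSB is 1, so the value is negative. Find the magnitude:
1. Invert bits:  0100100000110
2. Add 1:        0100100000111  = 2311
3. Apply sign:   -2311

Answer: -2311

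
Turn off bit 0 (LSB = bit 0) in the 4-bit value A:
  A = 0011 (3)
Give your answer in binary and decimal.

Mask = ~(1 << 0) = 1110
Bit 0 of A is 1, so AND-ing with the mask clears it to 0.
  0011
& 1110
------
  0010

Answer: 0010 (2)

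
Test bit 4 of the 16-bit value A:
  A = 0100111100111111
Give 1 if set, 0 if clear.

Bit 4 is the 5th from the right.
  0100111100111111
             ^
That bit is 1.

Answer: 1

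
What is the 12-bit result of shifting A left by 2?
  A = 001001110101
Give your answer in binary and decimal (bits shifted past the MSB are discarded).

Shift left by 2: drop the top 2 bit(s), append 2 zero(s) on the right.
  001001110101  ->  discard [00], keep [1001110101], append 00
= 100111010100

Answer: 100111010100 (2516)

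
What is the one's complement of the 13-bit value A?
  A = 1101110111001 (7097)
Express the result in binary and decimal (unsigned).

Flip each bit (0->1, 1->0):
  1101110111001
  0010001000110

Answer: 0010001000110 (1094)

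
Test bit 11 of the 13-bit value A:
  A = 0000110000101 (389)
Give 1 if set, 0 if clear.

Bit 11 is the 12th from the right.
  0000110000101
   ^
That bit is 0.

Answer: 0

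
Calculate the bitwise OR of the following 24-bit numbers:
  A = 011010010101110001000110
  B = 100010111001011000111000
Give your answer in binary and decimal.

Apply | to each column (1 where either bit is 1):
  011010010101110001000110
| 100010111001011000111000
--------------------------
  111010111101111001111110

Answer: 111010111101111001111110 (15457918)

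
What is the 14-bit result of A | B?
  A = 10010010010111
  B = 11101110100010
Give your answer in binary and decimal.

Apply | to each column (1 where either bit is 1):
  10010010010111
| 11101110100010
----------------
  11111110110111

Answer: 11111110110111 (16311)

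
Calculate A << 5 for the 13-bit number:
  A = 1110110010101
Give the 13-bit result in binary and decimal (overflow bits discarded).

Shift left by 5: drop the top 5 bit(s), append 5 zero(s) on the right.
  1110110010101  ->  discard [11101], keep [10010101], append 00000
= 1001010100000

Answer: 1001010100000 (4768)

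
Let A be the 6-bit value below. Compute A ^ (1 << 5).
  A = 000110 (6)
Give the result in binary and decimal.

Mask = 1 << 5 = 100000
Bit 5 of A is 0; XOR with the mask flips it to 1.
  000110
^ 100000
--------
  100110

Answer: 100110 (38)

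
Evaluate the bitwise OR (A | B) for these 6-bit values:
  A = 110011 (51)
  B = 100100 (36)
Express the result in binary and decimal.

Apply | to each column (1 where either bit is 1):
  110011
| 100100
--------
  110111

Answer: 110111 (55)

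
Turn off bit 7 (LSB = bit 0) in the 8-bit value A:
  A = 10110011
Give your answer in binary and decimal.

Mask = ~(1 << 7) = 01111111
Bit 7 of A is 1, so AND-ing with the mask clears it to 0.
  10110011
& 01111111
----------
  00110011

Answer: 00110011 (51)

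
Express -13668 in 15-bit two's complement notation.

1. Binary of +13668:  011010101100100
2. Invert bits:     100101010011011
3. Add 1:           100101010011100

Answer: 100101010011100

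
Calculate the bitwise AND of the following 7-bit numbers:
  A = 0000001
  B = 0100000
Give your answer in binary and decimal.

Apply & to each column (1 only where both bits are 1):
  0000001
& 0100000
---------
  0000000

Answer: 0000000 (0)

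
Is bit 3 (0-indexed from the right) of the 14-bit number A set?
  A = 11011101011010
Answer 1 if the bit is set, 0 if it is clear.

Bit 3 is the 4th from the right.
  11011101011010
            ^
That bit is 1.

Answer: 1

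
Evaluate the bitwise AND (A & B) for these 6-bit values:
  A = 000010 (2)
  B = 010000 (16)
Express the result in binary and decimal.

Apply & to each column (1 only where both bits are 1):
  000010
& 010000
--------
  000000

Answer: 000000 (0)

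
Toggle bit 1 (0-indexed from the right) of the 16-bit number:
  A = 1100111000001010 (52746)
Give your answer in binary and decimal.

Mask = 1 << 1 = 0000000000000010
Bit 1 of A is 1; XOR with the mask flips it to 0.
  1100111000001010
^ 0000000000000010
------------------
  1100111000001000

Answer: 1100111000001000 (52744)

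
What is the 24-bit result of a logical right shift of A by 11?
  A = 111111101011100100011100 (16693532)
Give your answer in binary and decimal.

Logical shift right by 11: drop the bottom 11 bit(s), prepend 11 zero(s) on the left.
  111111101011100100011100  ->  keep [1111111010111], discard [00100011100], prepend 00000000000
= 000000000001111111010111

Answer: 000000000001111111010111 (8151)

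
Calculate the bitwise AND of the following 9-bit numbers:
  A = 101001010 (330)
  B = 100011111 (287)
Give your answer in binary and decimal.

Apply & to each column (1 only where both bits are 1):
  101001010
& 100011111
-----------
  100001010

Answer: 100001010 (266)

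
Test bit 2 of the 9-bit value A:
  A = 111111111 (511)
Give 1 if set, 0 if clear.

Bit 2 is the 3rd from the right.
  111111111
        ^
That bit is 1.

Answer: 1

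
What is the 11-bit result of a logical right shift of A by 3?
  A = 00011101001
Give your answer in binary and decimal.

Logical shift right by 3: drop the bottom 3 bit(s), prepend 3 zero(s) on the left.
  00011101001  ->  keep [00011101], discard [001], prepend 000
= 00000011101

Answer: 00000011101 (29)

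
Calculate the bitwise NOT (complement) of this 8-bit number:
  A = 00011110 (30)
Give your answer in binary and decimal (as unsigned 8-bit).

Flip each bit (0->1, 1->0):
  00011110
  11100001

Answer: 11100001 (225)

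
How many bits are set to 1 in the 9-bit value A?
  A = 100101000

100101000
1-bits at positions (from bit 0 = LSB): 3, 5, 8
Count = 3

Answer: 3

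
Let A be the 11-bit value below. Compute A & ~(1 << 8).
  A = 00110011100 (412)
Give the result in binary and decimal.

Mask = ~(1 << 8) = 11011111111
Bit 8 of A is 1, so AND-ing with the mask clears it to 0.
  00110011100
& 11011111111
-------------
  00010011100

Answer: 00010011100 (156)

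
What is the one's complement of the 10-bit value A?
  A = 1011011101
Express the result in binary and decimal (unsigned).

Flip each bit (0->1, 1->0):
  1011011101
  0100100010

Answer: 0100100010 (290)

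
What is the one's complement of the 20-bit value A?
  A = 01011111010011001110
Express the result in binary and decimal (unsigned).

Flip each bit (0->1, 1->0):
  01011111010011001110
  10100000101100110001

Answer: 10100000101100110001 (658225)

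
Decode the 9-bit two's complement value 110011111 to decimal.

MSB is 1, so the value is negative. Find the magnitude:
1. Invert bits:  001100000
2. Add 1:        001100001  = 97
3. Apply sign:   -97

Answer: -97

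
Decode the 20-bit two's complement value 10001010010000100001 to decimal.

MSB is 1, so the value is negative. Find the magnitude:
1. Invert bits:  01110101101111011110
2. Add 1:        01110101101111011111  = 482271
3. Apply sign:   -482271

Answer: -482271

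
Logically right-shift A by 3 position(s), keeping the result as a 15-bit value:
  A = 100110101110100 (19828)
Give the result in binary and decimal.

Logical shift right by 3: drop the bottom 3 bit(s), prepend 3 zero(s) on the left.
  100110101110100  ->  keep [100110101110], discard [100], prepend 000
= 000100110101110

Answer: 000100110101110 (2478)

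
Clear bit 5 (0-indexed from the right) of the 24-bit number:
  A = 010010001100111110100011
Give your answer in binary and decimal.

Mask = ~(1 << 5) = 111111111111111111011111
Bit 5 of A is 1, so AND-ing with the mask clears it to 0.
  010010001100111110100011
& 111111111111111111011111
--------------------------
  010010001100111110000011

Answer: 010010001100111110000011 (4771715)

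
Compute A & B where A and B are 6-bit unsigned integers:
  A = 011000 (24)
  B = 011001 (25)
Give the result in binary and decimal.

Apply & to each column (1 only where both bits are 1):
  011000
& 011001
--------
  011000

Answer: 011000 (24)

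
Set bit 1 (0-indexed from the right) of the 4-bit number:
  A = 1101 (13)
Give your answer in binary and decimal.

Mask = 1 << 1 = 0010
Bit 1 of A is 0, so OR-ing with the mask flips it to 1.
  1101
| 0010
------
  1111

Answer: 1111 (15)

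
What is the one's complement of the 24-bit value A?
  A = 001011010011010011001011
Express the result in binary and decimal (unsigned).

Flip each bit (0->1, 1->0):
  001011010011010011001011
  110100101100101100110100

Answer: 110100101100101100110100 (13814580)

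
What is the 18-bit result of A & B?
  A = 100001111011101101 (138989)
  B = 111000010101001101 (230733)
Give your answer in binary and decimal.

Apply & to each column (1 only where both bits are 1):
  100001111011101101
& 111000010101001101
--------------------
  100000010001001101

Answer: 100000010001001101 (132173)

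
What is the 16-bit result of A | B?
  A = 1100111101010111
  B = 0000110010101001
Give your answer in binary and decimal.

Apply | to each column (1 where either bit is 1):
  1100111101010111
| 0000110010101001
------------------
  1100111111111111

Answer: 1100111111111111 (53247)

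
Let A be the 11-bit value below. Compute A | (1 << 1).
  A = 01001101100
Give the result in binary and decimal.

Mask = 1 << 1 = 00000000010
Bit 1 of A is 0, so OR-ing with the mask flips it to 1.
  01001101100
| 00000000010
-------------
  01001101110

Answer: 01001101110 (622)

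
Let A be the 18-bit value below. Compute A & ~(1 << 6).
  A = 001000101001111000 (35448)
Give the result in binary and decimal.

Mask = ~(1 << 6) = 111111111110111111
Bit 6 of A is 1, so AND-ing with the mask clears it to 0.
  001000101001111000
& 111111111110111111
--------------------
  001000101000111000

Answer: 001000101000111000 (35384)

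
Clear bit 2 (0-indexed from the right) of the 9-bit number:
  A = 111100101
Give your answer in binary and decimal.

Mask = ~(1 << 2) = 111111011
Bit 2 of A is 1, so AND-ing with the mask clears it to 0.
  111100101
& 111111011
-----------
  111100001

Answer: 111100001 (481)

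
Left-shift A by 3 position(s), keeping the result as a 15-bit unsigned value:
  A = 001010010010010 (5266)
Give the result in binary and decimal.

Shift left by 3: drop the top 3 bit(s), append 3 zero(s) on the right.
  001010010010010  ->  discard [001], keep [010010010010], append 000
= 010010010010000

Answer: 010010010010000 (9360)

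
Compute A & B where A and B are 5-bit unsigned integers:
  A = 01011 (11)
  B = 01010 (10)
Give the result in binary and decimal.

Apply & to each column (1 only where both bits are 1):
  01011
& 01010
-------
  01010

Answer: 01010 (10)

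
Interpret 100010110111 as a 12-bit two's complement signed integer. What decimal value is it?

MSB is 1, so the value is negative. Find the magnitude:
1. Invert bits:  011101001000
2. Add 1:        011101001001  = 1865
3. Apply sign:   -1865

Answer: -1865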